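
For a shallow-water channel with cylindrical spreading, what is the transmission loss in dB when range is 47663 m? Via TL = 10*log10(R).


TL = 10*log10(47663) = 46.78

46.78 dB


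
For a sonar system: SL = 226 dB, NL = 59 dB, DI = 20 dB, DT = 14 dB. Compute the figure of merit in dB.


FOM = SL - NL + DI - DT = 226 - 59 + 20 - 14 = 173

173 dB


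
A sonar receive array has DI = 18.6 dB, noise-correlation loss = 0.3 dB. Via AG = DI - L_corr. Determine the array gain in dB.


AG = DI - L_corr = 18.6 - 0.3 = 18.3

18.3 dB


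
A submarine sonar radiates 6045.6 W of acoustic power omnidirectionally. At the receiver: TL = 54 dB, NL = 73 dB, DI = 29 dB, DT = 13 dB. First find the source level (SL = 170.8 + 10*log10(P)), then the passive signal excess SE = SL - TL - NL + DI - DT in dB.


Step 1: SL = 170.8 + 10*log10(6045.6) = 208.61 dB
Step 2: SE = SL - TL - NL + DI - DT = 208.61 - 54 - 73 + 29 - 13 = 97.61

97.61 dB


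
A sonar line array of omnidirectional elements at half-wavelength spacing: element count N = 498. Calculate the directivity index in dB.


DI = 10*log10(498) = 26.97

26.97 dB


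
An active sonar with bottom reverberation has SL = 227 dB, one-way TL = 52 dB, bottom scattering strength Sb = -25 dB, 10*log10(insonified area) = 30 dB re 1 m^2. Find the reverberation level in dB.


128 dB


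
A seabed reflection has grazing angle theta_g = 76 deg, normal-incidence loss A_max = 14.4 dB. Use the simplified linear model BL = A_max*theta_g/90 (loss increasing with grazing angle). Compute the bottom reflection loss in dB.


12.16 dB


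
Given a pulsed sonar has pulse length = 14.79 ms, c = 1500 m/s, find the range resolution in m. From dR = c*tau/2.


dR = c*tau/2 = 1500 * 14.79e-3 / 2 = 11.0925

11.0925 m


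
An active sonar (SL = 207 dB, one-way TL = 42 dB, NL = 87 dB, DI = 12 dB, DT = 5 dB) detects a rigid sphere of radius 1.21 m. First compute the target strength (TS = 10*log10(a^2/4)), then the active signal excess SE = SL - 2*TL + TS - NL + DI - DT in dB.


Step 1: TS = 10*log10(1.21^2/4) = -4.36 dB
Step 2: SE = SL - 2*TL + TS - NL + DI - DT = 207 - 2*42 + (-4.36) - 87 + 12 - 5 = 38.64

38.64 dB


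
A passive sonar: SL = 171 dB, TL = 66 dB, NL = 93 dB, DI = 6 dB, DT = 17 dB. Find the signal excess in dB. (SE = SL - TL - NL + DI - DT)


SE = SL - TL - NL + DI - DT = 171 - 66 - 93 + 6 - 17 = 1

1 dB


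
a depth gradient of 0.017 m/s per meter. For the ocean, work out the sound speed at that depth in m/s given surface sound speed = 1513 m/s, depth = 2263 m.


c = 1513 + 0.017 * 2263 = 1551.471

1551.471 m/s


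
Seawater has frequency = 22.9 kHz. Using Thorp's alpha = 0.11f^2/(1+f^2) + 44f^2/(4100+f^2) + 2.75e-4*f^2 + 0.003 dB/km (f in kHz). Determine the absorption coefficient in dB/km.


5.247 dB/km


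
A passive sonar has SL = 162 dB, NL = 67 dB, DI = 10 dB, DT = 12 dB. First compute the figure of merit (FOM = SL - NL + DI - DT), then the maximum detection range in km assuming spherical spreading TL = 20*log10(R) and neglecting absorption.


Step 1: FOM = SL - NL + DI - DT = 162 - 67 + 10 - 12 = 93 dB
Step 2: at max range FOM = TL = 20*log10(R), so R = 10^(93/20) = 44668.36 m = 44.67 km

44.67 km


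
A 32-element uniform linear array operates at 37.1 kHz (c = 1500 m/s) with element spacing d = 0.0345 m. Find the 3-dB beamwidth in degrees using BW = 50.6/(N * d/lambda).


Step 1: lambda = 1500/37100 = 0.04043 m
Step 2: d/lambda = 0.0345/0.04043 = 0.8533
Step 3: BW = 50.6/(N * d/lambda) = 50.6/(32 * 0.8533) = 1.85

1.85 deg


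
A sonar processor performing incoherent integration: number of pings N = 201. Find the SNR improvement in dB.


Gain = 5*log10(201) = 11.52

11.52 dB


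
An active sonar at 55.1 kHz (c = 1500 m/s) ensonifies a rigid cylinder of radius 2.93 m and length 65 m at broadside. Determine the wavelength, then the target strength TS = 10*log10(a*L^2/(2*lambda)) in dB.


Step 1: lambda = c/f = 1500/55100 = 0.02722 m
Step 2: TS = 10*log10(a*L^2/(2*lambda)) = 10*log10(2.93*65^2/(2*0.02722)) = 53.57

53.57 dB


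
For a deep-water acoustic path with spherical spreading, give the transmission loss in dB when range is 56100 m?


94.98 dB


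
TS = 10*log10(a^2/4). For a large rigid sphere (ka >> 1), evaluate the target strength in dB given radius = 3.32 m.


4.4 dB


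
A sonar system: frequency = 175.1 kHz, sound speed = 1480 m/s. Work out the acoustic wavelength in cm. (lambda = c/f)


lambda = c/f = 1480 / 175100 = 0.0085 m = 0.85 cm

0.85 cm


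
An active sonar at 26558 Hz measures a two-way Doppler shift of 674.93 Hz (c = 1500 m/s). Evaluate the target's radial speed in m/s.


From fd = 2*f*v/c, v = c*fd/(2*f) = 1500 * 674.93 / (2*26558) = 19.06

19.06 m/s


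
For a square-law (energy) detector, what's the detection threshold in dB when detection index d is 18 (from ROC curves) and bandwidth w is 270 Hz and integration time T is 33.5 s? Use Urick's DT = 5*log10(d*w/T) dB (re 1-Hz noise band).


DT = 5*log10(d*w/T) = 5*log10(18 * 270 / 33.5) = 5*log10(145.07) = 10.81

10.81 dB


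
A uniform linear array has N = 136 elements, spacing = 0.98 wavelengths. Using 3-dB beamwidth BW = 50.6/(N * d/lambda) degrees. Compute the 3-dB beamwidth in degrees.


BW = 50.6 / (136 * 0.98) = 50.6 / 133.28 = 0.38

0.38 deg


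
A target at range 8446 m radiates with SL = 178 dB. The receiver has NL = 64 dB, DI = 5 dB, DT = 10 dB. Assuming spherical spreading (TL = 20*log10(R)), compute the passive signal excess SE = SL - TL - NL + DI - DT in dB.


30.47 dB


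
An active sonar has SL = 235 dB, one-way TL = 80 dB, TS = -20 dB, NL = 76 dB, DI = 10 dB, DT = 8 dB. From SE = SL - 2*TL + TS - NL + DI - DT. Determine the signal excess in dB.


SE = SL - 2*TL + TS - NL + DI - DT = 235 - 2*80 + (-20) - 76 + 10 - 8 = -19

-19 dB


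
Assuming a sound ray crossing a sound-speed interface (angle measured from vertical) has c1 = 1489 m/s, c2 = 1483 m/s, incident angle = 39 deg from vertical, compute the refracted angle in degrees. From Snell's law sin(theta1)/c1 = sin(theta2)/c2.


sin(theta2) = (c2/c1)*sin(theta1) = (1483/1489)*sin(39 deg) = 0.62678
theta2 = arcsin(0.62678) = 38.81

38.81 deg


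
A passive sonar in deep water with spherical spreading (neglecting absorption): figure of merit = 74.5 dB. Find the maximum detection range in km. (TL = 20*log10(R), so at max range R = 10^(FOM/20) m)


5.31 km


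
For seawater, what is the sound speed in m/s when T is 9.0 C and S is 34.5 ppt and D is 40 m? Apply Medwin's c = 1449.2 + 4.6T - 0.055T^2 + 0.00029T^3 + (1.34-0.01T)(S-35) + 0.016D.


c = 1449.2 + 4.6*9.0 - 0.055*9.0^2 + 0.00029*9.0^3 + (1.34 - 0.01*9.0)*(34.5 - 35) + 0.016*40 = 1486.37

1486.37 m/s


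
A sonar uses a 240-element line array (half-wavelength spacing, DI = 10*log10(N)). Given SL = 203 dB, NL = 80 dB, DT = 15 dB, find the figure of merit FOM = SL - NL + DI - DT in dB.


131.8 dB


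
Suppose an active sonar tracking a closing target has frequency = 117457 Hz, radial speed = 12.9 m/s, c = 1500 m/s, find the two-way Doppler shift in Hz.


2020.26 Hz


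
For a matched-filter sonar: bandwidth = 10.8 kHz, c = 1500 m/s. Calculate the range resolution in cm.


dR = c/(2*BW) = 1500 / (2 * 10.8e3) = 0.0694 m = 6.94 cm

6.94 cm


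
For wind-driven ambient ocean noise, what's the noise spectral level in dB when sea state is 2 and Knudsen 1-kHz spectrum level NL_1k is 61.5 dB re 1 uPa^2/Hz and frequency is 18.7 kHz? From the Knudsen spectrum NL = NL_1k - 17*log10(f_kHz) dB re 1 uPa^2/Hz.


NL = NL_1k - 17*log10(f_kHz) = 61.5 - 17*log10(18.7) = 61.5 - (21.62) = 39.88

39.88 dB


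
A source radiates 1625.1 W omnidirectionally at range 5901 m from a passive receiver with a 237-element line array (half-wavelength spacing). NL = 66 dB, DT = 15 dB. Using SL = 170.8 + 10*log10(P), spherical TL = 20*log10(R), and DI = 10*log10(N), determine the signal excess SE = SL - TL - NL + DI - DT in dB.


Step 1: SL = 170.8 + 10*log10(1625.1) = 202.91 dB
Step 2: TL = 20*log10(5901) = 75.42 dB
Step 3: DI = 10*log10(237) = 23.75 dB
Step 4: SE = SL - TL - NL + DI - DT = 202.91 - 75.42 - 66 + 23.75 - 15 = 70.24

70.24 dB


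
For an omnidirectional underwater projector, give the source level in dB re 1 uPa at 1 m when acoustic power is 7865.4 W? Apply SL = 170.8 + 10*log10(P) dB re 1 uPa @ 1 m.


SL = 170.8 + 10*log10(7865.4) = 170.8 + 38.96 = 209.76

209.76 dB


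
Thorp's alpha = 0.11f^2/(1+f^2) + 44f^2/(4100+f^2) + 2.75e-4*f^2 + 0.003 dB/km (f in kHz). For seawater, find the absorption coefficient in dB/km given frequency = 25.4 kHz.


6.273 dB/km


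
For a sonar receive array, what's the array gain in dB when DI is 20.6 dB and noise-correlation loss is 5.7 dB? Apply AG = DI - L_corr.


AG = DI - L_corr = 20.6 - 5.7 = 14.9

14.9 dB


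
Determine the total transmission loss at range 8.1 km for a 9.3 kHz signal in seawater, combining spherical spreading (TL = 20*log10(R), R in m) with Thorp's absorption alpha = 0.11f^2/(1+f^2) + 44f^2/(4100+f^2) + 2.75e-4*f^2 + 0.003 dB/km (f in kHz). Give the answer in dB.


86.63 dB


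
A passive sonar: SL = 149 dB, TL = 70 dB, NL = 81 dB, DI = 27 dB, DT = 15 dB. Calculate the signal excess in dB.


10 dB


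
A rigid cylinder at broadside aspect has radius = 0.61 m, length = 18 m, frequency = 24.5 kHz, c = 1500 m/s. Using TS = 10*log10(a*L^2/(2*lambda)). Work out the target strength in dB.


lambda = 1500/24500 = 0.06122 m
TS = 10*log10(0.61*18^2/(2*0.06122)) = 32.08

32.08 dB


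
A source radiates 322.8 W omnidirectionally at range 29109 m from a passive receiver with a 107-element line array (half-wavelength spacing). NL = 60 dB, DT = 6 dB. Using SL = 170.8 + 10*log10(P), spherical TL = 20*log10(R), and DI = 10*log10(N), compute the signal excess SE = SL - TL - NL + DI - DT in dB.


60.9 dB


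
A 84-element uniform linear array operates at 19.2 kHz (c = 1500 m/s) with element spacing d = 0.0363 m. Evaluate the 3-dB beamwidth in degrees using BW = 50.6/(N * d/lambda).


Step 1: lambda = 1500/19200 = 0.07812 m
Step 2: d/lambda = 0.0363/0.07812 = 0.4647
Step 3: BW = 50.6/(N * d/lambda) = 50.6/(84 * 0.4647) = 1.3

1.3 deg


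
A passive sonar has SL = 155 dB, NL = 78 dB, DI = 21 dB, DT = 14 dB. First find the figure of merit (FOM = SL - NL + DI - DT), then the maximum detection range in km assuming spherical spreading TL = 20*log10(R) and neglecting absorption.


Step 1: FOM = SL - NL + DI - DT = 155 - 78 + 21 - 14 = 84 dB
Step 2: at max range FOM = TL = 20*log10(R), so R = 10^(84/20) = 15848.93 m = 15.85 km

15.85 km


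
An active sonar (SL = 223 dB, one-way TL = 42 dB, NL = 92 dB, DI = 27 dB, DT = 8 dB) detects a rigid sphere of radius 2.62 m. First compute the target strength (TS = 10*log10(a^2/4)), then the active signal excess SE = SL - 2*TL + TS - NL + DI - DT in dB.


Step 1: TS = 10*log10(2.62^2/4) = 2.35 dB
Step 2: SE = SL - 2*TL + TS - NL + DI - DT = 223 - 2*42 + (2.35) - 92 + 27 - 8 = 68.35

68.35 dB


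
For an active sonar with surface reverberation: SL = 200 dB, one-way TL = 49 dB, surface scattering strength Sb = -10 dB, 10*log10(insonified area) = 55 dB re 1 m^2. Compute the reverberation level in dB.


RL = SL - 2*TL + Sb + 10*log10(A) = 200 - 2*49 + (-10) + 55 = 147

147 dB


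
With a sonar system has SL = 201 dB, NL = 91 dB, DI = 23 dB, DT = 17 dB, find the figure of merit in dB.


116 dB


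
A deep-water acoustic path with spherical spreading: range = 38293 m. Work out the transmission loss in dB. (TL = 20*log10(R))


TL = 20*log10(38293) = 91.66

91.66 dB


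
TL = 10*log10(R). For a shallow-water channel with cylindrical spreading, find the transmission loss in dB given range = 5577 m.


37.46 dB


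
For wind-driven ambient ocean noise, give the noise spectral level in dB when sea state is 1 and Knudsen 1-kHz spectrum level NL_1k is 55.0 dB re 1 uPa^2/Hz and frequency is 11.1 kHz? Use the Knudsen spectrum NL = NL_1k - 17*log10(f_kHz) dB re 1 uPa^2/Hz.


NL = NL_1k - 17*log10(f_kHz) = 55.0 - 17*log10(11.1) = 55.0 - (17.77) = 37.23

37.23 dB


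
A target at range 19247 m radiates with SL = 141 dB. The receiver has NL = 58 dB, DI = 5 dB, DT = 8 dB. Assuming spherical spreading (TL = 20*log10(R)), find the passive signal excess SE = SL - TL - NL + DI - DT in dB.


Step 1: TL = 20*log10(19247) = 85.69 dB
Step 2: SE = 141 - 85.69 - 58 + 5 - 8 = -5.69

-5.69 dB


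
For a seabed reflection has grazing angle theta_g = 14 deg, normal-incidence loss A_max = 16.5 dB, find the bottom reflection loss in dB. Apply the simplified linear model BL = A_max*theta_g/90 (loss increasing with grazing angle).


2.57 dB


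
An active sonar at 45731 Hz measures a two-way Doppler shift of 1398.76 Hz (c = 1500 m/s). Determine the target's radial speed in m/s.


22.94 m/s


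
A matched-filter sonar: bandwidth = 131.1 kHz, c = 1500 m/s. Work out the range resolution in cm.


0.57 cm


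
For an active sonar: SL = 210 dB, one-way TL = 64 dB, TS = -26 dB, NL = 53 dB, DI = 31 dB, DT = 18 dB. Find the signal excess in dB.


SE = SL - 2*TL + TS - NL + DI - DT = 210 - 2*64 + (-26) - 53 + 31 - 18 = 16

16 dB


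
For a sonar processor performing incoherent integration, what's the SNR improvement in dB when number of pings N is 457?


Gain = 5*log10(457) = 13.3

13.3 dB


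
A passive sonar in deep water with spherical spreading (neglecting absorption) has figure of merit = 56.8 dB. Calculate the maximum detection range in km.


0.69 km


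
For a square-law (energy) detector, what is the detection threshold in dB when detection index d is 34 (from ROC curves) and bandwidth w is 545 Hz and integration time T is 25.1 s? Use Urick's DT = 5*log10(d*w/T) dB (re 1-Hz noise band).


DT = 5*log10(d*w/T) = 5*log10(34 * 545 / 25.1) = 5*log10(738.25) = 14.34

14.34 dB


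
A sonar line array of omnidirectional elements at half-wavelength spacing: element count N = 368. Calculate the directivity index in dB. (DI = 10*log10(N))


25.66 dB


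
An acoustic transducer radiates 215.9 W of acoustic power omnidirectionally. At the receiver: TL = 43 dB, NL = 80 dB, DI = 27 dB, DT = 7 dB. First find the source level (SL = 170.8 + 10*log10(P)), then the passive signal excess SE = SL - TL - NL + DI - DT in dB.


Step 1: SL = 170.8 + 10*log10(215.9) = 194.14 dB
Step 2: SE = SL - TL - NL + DI - DT = 194.14 - 43 - 80 + 27 - 7 = 91.14

91.14 dB


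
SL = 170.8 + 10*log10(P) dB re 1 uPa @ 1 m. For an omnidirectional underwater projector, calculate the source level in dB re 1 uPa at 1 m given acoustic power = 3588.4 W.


SL = 170.8 + 10*log10(3588.4) = 170.8 + 35.55 = 206.35

206.35 dB


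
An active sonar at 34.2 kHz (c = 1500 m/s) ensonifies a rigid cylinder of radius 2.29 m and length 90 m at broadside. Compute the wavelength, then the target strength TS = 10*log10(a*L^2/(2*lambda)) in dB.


Step 1: lambda = c/f = 1500/34200 = 0.04386 m
Step 2: TS = 10*log10(a*L^2/(2*lambda)) = 10*log10(2.29*90^2/(2*0.04386)) = 53.25

53.25 dB


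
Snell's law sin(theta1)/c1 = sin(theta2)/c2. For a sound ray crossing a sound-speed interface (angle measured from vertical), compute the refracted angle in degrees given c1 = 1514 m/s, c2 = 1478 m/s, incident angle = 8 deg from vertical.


sin(theta2) = (c2/c1)*sin(theta1) = (1478/1514)*sin(8 deg) = 0.13586
theta2 = arcsin(0.13586) = 7.81

7.81 deg


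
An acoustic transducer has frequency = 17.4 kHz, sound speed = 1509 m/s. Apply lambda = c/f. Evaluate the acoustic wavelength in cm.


lambda = c/f = 1509 / 17400 = 0.0867 m = 8.67 cm

8.67 cm


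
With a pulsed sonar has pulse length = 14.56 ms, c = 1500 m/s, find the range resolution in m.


dR = c*tau/2 = 1500 * 14.56e-3 / 2 = 10.92

10.92 m


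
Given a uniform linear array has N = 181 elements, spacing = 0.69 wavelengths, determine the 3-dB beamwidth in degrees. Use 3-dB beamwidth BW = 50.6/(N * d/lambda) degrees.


BW = 50.6 / (181 * 0.69) = 50.6 / 124.89 = 0.41

0.41 deg


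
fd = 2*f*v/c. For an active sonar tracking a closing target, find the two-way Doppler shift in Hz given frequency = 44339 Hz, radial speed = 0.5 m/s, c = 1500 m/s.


fd = 2*f*v/c = 2 * 44339 * 0.5 / 1500 = 29.56

29.56 Hz


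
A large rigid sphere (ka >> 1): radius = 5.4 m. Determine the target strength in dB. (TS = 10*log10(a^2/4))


8.63 dB


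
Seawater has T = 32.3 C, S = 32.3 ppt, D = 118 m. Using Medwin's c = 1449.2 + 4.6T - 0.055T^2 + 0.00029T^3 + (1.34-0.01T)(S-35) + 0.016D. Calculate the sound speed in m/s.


c = 1449.2 + 4.6*32.3 - 0.055*32.3^2 + 0.00029*32.3^3 + (1.34 - 0.01*32.3)*(32.3 - 35) + 0.016*118 = 1549.31

1549.31 m/s


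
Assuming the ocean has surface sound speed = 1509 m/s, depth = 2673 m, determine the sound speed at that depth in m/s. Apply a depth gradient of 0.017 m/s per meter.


1554.441 m/s


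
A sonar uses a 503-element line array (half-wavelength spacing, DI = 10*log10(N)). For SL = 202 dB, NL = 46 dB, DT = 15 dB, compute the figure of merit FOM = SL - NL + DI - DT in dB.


168.02 dB


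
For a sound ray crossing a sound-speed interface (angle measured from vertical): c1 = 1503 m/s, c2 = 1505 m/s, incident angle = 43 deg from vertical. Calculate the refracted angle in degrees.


43.07 deg


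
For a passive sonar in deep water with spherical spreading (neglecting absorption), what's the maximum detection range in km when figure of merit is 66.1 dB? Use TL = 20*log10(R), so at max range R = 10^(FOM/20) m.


2.02 km


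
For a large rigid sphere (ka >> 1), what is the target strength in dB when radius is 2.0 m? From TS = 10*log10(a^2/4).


TS = 10*log10(2.0^2 / 4) = 10*log10(1.0) = 0.0

0.0 dB


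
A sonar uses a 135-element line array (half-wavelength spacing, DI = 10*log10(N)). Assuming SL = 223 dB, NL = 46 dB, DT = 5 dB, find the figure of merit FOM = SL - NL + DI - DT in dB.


Step 1: DI = 10*log10(135) = 21.3 dB
Step 2: FOM = SL - NL + DI - DT = 223 - 46 + 21.3 - 5 = 193.3

193.3 dB


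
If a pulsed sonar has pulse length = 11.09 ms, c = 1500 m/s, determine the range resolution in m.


8.3175 m


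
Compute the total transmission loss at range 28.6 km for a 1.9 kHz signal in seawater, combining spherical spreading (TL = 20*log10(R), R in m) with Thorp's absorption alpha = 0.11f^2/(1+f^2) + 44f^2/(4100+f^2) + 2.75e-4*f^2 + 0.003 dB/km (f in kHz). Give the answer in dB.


92.81 dB


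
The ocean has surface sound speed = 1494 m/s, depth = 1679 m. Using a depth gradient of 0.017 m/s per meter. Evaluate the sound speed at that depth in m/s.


c = 1494 + 0.017 * 1679 = 1522.543

1522.543 m/s


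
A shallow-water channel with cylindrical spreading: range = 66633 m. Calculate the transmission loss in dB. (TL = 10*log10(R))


TL = 10*log10(66633) = 48.24

48.24 dB


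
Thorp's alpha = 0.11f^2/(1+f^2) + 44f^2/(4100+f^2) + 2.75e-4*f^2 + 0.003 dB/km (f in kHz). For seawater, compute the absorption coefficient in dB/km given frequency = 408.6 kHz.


f^2 = 166953.96
alpha = 0.11*166953.96/(1+166953.96) + 44*166953.96/(4100+166953.96) + 2.75e-4*166953.96 + 0.003 = 88.971

88.971 dB/km


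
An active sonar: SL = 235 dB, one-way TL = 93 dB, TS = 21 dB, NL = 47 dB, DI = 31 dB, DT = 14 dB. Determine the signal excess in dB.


SE = SL - 2*TL + TS - NL + DI - DT = 235 - 2*93 + (21) - 47 + 31 - 14 = 40

40 dB


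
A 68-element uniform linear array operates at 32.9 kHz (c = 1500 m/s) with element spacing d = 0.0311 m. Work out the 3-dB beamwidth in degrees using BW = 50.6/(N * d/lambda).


Step 1: lambda = 1500/32900 = 0.04559 m
Step 2: d/lambda = 0.0311/0.04559 = 0.6822
Step 3: BW = 50.6/(N * d/lambda) = 50.6/(68 * 0.6822) = 1.09

1.09 deg


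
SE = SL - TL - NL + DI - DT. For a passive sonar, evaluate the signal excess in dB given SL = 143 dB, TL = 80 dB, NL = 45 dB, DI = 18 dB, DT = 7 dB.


SE = SL - TL - NL + DI - DT = 143 - 80 - 45 + 18 - 7 = 29

29 dB


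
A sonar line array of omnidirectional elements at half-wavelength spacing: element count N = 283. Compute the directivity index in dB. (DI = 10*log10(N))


DI = 10*log10(283) = 24.52

24.52 dB


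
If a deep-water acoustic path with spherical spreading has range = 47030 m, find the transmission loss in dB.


TL = 20*log10(47030) = 93.45

93.45 dB


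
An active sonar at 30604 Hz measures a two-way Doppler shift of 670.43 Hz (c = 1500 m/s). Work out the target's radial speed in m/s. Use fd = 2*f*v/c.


From fd = 2*f*v/c, v = c*fd/(2*f) = 1500 * 670.43 / (2*30604) = 16.43

16.43 m/s


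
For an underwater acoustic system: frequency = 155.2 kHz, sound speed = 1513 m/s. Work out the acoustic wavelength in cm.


lambda = c/f = 1513 / 155200 = 0.0097 m = 0.97 cm

0.97 cm


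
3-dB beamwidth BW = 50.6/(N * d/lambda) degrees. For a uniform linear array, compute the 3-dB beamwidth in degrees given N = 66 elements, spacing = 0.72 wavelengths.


BW = 50.6 / (66 * 0.72) = 50.6 / 47.52 = 1.06

1.06 deg


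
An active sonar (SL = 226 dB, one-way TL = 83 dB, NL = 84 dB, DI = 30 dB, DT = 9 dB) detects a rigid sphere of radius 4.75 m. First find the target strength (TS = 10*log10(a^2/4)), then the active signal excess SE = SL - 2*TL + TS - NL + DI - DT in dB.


Step 1: TS = 10*log10(4.75^2/4) = 7.51 dB
Step 2: SE = SL - 2*TL + TS - NL + DI - DT = 226 - 2*83 + (7.51) - 84 + 30 - 9 = 4.51

4.51 dB


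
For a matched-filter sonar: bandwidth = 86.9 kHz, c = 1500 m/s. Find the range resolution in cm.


dR = c/(2*BW) = 1500 / (2 * 86.9e3) = 0.0086 m = 0.86 cm

0.86 cm


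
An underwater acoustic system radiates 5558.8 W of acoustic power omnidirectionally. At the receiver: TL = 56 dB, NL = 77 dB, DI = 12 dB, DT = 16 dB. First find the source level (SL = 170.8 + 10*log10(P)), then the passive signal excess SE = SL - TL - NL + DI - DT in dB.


Step 1: SL = 170.8 + 10*log10(5558.8) = 208.25 dB
Step 2: SE = SL - TL - NL + DI - DT = 208.25 - 56 - 77 + 12 - 16 = 71.25

71.25 dB


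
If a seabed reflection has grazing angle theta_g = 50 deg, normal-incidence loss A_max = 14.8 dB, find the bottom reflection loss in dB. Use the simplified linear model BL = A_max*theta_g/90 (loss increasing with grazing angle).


8.22 dB


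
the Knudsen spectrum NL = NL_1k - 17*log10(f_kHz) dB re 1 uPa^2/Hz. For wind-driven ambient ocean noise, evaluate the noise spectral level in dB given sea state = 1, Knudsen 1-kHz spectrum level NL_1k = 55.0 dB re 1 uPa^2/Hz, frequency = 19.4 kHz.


NL = NL_1k - 17*log10(f_kHz) = 55.0 - 17*log10(19.4) = 55.0 - (21.89) = 33.11

33.11 dB


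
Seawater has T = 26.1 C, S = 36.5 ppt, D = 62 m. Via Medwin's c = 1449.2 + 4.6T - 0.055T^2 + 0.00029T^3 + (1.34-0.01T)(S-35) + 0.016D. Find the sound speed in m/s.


c = 1449.2 + 4.6*26.1 - 0.055*26.1^2 + 0.00029*26.1^3 + (1.34 - 0.01*26.1)*(36.5 - 35) + 0.016*62 = 1539.56

1539.56 m/s


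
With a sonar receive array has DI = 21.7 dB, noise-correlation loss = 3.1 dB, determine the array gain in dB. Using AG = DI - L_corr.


AG = DI - L_corr = 21.7 - 3.1 = 18.6

18.6 dB


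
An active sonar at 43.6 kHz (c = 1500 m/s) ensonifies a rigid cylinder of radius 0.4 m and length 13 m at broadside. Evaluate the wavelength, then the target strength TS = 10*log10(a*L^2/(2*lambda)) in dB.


Step 1: lambda = c/f = 1500/43600 = 0.0344 m
Step 2: TS = 10*log10(a*L^2/(2*lambda)) = 10*log10(0.4*13^2/(2*0.0344)) = 29.92

29.92 dB


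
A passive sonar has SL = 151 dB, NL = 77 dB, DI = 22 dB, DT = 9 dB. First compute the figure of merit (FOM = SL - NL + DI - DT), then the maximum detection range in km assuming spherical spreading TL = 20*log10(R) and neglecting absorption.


Step 1: FOM = SL - NL + DI - DT = 151 - 77 + 22 - 9 = 87 dB
Step 2: at max range FOM = TL = 20*log10(R), so R = 10^(87/20) = 22387.21 m = 22.39 km

22.39 km


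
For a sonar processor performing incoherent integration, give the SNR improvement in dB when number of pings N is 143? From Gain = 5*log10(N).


Gain = 5*log10(143) = 10.78

10.78 dB


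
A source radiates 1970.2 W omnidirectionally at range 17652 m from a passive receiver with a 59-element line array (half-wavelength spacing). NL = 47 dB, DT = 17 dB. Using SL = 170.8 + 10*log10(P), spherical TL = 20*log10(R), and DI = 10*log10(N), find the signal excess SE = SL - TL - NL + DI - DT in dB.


72.52 dB


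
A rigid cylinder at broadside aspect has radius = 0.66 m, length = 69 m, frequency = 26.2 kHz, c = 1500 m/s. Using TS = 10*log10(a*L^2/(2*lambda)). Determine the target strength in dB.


lambda = 1500/26200 = 0.05725 m
TS = 10*log10(0.66*69^2/(2*0.05725)) = 44.38

44.38 dB


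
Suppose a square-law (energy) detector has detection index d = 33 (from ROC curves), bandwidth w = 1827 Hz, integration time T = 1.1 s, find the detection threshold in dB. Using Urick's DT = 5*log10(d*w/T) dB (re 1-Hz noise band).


DT = 5*log10(d*w/T) = 5*log10(33 * 1827 / 1.1) = 5*log10(54810.0) = 23.69

23.69 dB


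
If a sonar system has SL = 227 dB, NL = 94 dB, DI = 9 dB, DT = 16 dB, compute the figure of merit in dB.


FOM = SL - NL + DI - DT = 227 - 94 + 9 - 16 = 126

126 dB


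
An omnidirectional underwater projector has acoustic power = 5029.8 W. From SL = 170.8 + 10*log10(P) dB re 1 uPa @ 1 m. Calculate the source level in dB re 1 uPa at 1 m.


SL = 170.8 + 10*log10(5029.8) = 170.8 + 37.02 = 207.82

207.82 dB


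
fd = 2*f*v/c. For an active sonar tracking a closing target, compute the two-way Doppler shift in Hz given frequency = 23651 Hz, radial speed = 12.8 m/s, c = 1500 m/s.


fd = 2*f*v/c = 2 * 23651 * 12.8 / 1500 = 403.64

403.64 Hz


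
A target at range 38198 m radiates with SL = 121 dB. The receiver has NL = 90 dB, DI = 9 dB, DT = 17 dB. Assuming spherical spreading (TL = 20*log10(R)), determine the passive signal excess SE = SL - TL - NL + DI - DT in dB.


Step 1: TL = 20*log10(38198) = 91.64 dB
Step 2: SE = 121 - 91.64 - 90 + 9 - 17 = -68.64

-68.64 dB


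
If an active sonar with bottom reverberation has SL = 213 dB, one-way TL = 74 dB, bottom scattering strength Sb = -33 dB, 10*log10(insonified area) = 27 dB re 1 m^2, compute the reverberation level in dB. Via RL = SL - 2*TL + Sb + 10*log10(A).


RL = SL - 2*TL + Sb + 10*log10(A) = 213 - 2*74 + (-33) + 27 = 59

59 dB


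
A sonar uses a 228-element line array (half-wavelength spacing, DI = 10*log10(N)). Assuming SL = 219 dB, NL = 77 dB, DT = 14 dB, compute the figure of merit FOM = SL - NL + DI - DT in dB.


151.58 dB


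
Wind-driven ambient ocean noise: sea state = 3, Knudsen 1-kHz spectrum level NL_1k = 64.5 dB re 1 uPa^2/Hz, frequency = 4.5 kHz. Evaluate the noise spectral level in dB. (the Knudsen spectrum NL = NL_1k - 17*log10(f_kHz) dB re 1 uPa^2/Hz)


NL = NL_1k - 17*log10(f_kHz) = 64.5 - 17*log10(4.5) = 64.5 - (11.1) = 53.4

53.4 dB


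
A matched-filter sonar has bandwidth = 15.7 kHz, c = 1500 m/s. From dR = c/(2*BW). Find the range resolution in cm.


dR = c/(2*BW) = 1500 / (2 * 15.7e3) = 0.0478 m = 4.78 cm

4.78 cm


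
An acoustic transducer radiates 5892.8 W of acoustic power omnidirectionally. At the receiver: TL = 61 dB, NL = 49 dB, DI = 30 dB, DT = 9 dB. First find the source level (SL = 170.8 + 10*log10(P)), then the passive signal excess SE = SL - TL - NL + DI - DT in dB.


Step 1: SL = 170.8 + 10*log10(5892.8) = 208.5 dB
Step 2: SE = SL - TL - NL + DI - DT = 208.5 - 61 - 49 + 30 - 9 = 119.5

119.5 dB


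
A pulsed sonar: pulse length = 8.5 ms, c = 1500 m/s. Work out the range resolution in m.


6.375 m


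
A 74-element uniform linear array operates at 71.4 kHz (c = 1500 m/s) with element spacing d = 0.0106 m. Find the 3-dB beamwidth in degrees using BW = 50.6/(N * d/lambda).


Step 1: lambda = 1500/71400 = 0.02101 m
Step 2: d/lambda = 0.0106/0.02101 = 0.5045
Step 3: BW = 50.6/(N * d/lambda) = 50.6/(74 * 0.5045) = 1.36

1.36 deg


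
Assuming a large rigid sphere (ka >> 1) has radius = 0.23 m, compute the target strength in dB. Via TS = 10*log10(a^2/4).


-18.79 dB


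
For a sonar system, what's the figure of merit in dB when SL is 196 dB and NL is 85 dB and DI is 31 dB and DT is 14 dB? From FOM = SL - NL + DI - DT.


128 dB


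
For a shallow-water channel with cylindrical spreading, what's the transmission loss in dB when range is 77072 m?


48.87 dB


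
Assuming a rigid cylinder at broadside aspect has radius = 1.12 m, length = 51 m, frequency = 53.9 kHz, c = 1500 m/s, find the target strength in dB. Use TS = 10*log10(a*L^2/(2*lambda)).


47.19 dB


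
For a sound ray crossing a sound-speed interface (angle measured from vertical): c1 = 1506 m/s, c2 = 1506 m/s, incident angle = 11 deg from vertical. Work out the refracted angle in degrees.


sin(theta2) = (c2/c1)*sin(theta1) = (1506/1506)*sin(11 deg) = 0.19081
theta2 = arcsin(0.19081) = 11.0

11.0 deg


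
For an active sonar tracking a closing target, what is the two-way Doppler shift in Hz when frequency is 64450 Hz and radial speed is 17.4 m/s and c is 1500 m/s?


fd = 2*f*v/c = 2 * 64450 * 17.4 / 1500 = 1495.24

1495.24 Hz


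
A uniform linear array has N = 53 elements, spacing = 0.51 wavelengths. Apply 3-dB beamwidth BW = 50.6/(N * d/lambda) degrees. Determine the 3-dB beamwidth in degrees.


BW = 50.6 / (53 * 0.51) = 50.6 / 27.03 = 1.87

1.87 deg


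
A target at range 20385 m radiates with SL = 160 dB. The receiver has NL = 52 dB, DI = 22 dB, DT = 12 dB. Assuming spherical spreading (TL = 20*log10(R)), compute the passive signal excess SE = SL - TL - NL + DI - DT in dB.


Step 1: TL = 20*log10(20385) = 86.19 dB
Step 2: SE = 160 - 86.19 - 52 + 22 - 12 = 31.81

31.81 dB


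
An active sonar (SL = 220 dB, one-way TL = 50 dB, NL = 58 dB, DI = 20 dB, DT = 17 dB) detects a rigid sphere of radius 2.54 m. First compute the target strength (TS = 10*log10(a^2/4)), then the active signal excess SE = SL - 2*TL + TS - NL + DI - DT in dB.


Step 1: TS = 10*log10(2.54^2/4) = 2.08 dB
Step 2: SE = SL - 2*TL + TS - NL + DI - DT = 220 - 2*50 + (2.08) - 58 + 20 - 17 = 67.08

67.08 dB


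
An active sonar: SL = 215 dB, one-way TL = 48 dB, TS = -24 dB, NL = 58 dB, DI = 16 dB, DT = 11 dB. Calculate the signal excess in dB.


42 dB


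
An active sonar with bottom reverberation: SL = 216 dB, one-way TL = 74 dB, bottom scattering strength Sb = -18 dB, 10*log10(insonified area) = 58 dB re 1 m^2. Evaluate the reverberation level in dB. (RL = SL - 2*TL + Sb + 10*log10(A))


RL = SL - 2*TL + Sb + 10*log10(A) = 216 - 2*74 + (-18) + 58 = 108

108 dB


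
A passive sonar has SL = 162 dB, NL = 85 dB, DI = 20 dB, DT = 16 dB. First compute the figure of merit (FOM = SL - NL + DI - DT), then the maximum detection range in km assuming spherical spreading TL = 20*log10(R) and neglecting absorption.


Step 1: FOM = SL - NL + DI - DT = 162 - 85 + 20 - 16 = 81 dB
Step 2: at max range FOM = TL = 20*log10(R), so R = 10^(81/20) = 11220.18 m = 11.22 km

11.22 km


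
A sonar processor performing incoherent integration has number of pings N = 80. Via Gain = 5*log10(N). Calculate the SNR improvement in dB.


9.52 dB


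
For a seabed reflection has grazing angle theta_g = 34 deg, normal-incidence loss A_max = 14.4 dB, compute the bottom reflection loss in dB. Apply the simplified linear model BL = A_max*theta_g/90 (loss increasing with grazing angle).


5.44 dB


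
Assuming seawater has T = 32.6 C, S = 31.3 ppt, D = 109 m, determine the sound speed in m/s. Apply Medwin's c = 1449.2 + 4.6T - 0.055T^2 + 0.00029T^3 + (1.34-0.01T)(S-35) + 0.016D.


c = 1449.2 + 4.6*32.6 - 0.055*32.6^2 + 0.00029*32.6^3 + (1.34 - 0.01*32.6)*(31.3 - 35) + 0.016*109 = 1548.75

1548.75 m/s


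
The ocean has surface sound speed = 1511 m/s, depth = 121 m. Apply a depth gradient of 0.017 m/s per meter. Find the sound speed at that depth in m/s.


1513.057 m/s


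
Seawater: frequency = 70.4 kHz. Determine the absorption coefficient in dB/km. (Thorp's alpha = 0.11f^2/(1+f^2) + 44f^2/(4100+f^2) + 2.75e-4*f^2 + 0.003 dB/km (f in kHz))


f^2 = 4956.16
alpha = 0.11*4956.16/(1+4956.16) + 44*4956.16/(4100+4956.16) + 2.75e-4*4956.16 + 0.003 = 25.556

25.556 dB/km


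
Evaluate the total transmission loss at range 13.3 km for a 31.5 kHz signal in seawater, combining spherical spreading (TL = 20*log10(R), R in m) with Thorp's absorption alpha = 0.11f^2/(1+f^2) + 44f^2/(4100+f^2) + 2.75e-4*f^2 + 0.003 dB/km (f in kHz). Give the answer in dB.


201.64 dB


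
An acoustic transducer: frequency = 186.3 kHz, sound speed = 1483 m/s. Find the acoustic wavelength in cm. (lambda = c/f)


lambda = c/f = 1483 / 186300 = 0.008 m = 0.8 cm

0.8 cm


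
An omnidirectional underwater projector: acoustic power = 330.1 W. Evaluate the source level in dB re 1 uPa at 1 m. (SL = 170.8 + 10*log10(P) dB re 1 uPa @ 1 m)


SL = 170.8 + 10*log10(330.1) = 170.8 + 25.19 = 195.99

195.99 dB


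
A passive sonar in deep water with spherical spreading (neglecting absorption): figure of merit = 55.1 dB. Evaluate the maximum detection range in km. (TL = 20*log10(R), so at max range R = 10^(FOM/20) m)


0.57 km


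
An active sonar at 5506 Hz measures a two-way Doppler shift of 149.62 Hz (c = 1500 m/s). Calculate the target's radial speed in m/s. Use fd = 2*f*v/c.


From fd = 2*f*v/c, v = c*fd/(2*f) = 1500 * 149.62 / (2*5506) = 20.38

20.38 m/s


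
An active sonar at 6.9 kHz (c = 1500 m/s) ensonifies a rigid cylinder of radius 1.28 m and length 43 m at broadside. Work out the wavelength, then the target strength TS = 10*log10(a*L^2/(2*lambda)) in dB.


Step 1: lambda = c/f = 1500/6900 = 0.21739 m
Step 2: TS = 10*log10(a*L^2/(2*lambda)) = 10*log10(1.28*43^2/(2*0.21739)) = 37.36

37.36 dB


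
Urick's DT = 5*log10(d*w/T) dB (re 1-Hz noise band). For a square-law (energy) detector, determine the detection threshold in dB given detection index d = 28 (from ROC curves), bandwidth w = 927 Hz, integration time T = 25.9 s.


DT = 5*log10(d*w/T) = 5*log10(28 * 927 / 25.9) = 5*log10(1002.16) = 15.0

15.0 dB


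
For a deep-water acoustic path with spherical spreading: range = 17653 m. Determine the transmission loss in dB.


TL = 20*log10(17653) = 84.94

84.94 dB


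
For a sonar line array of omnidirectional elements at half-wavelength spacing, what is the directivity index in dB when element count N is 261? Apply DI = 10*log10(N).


24.17 dB


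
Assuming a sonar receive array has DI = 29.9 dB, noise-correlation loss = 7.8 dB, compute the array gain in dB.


AG = DI - L_corr = 29.9 - 7.8 = 22.1

22.1 dB


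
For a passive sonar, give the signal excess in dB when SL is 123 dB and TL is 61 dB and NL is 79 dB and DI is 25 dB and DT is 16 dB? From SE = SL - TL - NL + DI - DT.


SE = SL - TL - NL + DI - DT = 123 - 61 - 79 + 25 - 16 = -8

-8 dB


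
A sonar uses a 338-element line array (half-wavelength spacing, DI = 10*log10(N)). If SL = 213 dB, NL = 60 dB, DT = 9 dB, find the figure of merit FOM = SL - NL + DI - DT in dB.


Step 1: DI = 10*log10(338) = 25.29 dB
Step 2: FOM = SL - NL + DI - DT = 213 - 60 + 25.29 - 9 = 169.29

169.29 dB


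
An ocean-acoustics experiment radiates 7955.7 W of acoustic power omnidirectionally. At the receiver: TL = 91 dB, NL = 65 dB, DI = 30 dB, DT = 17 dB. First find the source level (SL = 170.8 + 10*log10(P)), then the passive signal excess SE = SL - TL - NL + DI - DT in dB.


Step 1: SL = 170.8 + 10*log10(7955.7) = 209.81 dB
Step 2: SE = SL - TL - NL + DI - DT = 209.81 - 91 - 65 + 30 - 17 = 66.81

66.81 dB


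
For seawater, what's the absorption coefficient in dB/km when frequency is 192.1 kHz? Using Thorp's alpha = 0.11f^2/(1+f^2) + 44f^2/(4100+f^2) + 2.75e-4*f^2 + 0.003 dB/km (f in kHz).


49.861 dB/km


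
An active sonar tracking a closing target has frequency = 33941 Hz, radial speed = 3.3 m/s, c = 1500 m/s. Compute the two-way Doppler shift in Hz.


fd = 2*f*v/c = 2 * 33941 * 3.3 / 1500 = 149.34

149.34 Hz


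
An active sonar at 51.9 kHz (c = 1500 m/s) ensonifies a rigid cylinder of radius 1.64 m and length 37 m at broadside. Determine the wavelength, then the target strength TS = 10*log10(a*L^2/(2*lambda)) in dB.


Step 1: lambda = c/f = 1500/51900 = 0.0289 m
Step 2: TS = 10*log10(a*L^2/(2*lambda)) = 10*log10(1.64*37^2/(2*0.0289)) = 45.89

45.89 dB


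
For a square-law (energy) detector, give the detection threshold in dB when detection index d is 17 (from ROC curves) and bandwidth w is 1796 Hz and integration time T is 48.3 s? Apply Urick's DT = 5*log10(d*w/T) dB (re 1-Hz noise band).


14.0 dB


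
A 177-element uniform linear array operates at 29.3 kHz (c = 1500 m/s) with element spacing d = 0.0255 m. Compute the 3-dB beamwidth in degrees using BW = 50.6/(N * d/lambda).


Step 1: lambda = 1500/29300 = 0.05119 m
Step 2: d/lambda = 0.0255/0.05119 = 0.4981
Step 3: BW = 50.6/(N * d/lambda) = 50.6/(177 * 0.4981) = 0.57

0.57 deg


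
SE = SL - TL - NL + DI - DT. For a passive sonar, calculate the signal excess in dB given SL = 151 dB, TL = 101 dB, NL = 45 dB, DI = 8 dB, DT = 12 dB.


SE = SL - TL - NL + DI - DT = 151 - 101 - 45 + 8 - 12 = 1

1 dB


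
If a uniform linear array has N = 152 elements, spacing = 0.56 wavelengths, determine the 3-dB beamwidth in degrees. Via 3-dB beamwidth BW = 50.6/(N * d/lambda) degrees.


0.59 deg


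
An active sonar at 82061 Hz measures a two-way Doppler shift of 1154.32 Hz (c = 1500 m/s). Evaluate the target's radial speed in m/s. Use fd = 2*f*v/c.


10.55 m/s


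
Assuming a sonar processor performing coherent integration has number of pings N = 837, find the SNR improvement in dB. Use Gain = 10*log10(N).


Gain = 10*log10(837) = 29.23

29.23 dB


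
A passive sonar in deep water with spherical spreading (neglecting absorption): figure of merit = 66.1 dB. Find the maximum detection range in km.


At max range FOM = TL, so 20*log10(R) = 66.1
R = 10^(66.1/20) = 2018.37 m = 2.02 km

2.02 km


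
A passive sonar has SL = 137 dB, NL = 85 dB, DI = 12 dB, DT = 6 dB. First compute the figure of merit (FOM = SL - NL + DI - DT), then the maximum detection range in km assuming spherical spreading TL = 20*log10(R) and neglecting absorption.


Step 1: FOM = SL - NL + DI - DT = 137 - 85 + 12 - 6 = 58 dB
Step 2: at max range FOM = TL = 20*log10(R), so R = 10^(58/20) = 794.33 m = 0.79 km

0.79 km


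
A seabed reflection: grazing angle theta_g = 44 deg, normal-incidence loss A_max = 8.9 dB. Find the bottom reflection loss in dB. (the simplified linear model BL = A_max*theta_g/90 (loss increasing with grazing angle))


4.35 dB


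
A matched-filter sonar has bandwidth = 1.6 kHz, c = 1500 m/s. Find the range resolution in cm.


dR = c/(2*BW) = 1500 / (2 * 1.6e3) = 0.4688 m = 46.88 cm

46.88 cm


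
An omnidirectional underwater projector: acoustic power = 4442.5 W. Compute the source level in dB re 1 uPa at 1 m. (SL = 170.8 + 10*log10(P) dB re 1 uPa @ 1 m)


SL = 170.8 + 10*log10(4442.5) = 170.8 + 36.48 = 207.28

207.28 dB


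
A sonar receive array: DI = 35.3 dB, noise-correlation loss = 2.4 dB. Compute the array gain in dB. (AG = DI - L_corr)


AG = DI - L_corr = 35.3 - 2.4 = 32.9

32.9 dB


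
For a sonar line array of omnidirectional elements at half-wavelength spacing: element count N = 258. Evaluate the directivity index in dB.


24.12 dB


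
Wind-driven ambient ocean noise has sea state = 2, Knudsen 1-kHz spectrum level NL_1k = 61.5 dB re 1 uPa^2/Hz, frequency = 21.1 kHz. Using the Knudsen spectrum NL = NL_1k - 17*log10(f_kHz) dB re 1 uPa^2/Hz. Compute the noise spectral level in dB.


38.99 dB


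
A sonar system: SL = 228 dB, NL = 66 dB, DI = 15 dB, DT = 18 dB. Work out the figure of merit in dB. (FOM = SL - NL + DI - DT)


FOM = SL - NL + DI - DT = 228 - 66 + 15 - 18 = 159

159 dB
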